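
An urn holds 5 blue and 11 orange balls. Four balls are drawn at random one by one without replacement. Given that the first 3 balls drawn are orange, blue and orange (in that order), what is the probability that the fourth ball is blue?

4/13

After removing 1 blue, 2 orange, the urn has 4 blue out of 13 remaining.
P(fourth is blue | given) = 4/13 ≈ 0.3077.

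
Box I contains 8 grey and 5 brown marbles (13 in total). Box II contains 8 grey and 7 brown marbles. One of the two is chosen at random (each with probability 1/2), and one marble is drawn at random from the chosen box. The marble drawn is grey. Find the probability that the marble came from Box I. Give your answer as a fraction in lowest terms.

15/28

P(grey | Box I) = 8/13; P(grey | Box II) = 8/15.
P(grey) = 1/2·8/13 + 1/2·8/15 = 112/195.
By Bayes' rule, P(Box I | grey) = 4/13 / 112/195 = 15/28 ≈ 0.5357.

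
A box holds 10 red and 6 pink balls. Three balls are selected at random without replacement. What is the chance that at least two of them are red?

39/56

Sum the hypergeometric tail for j = 2,…,3 red balls.
Favorable = C(10,2)·C(6,1) + C(10,3)·C(6,0) = 390; total = C(16,3) = 560.
P = 390/560 = 39/56 ≈ 0.6964.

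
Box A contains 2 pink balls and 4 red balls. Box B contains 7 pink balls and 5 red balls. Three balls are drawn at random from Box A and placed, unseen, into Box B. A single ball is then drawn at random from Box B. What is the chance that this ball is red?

7/15

Condition on how many of the transferred balls are red (from Box A: 4 red of 6; then Box B has 15 total).
  1 red: C(4,1)C(2,2)/C(6,3) = 1/5; then P = 6/15
  2 red: C(4,2)C(2,1)/C(6,3) = 3/5; then P = 7/15
  3 red: C(4,3)C(2,0)/C(6,3) = 1/5; then P = 8/15
P(red from Box B) = 7/15 ≈ 0.4667.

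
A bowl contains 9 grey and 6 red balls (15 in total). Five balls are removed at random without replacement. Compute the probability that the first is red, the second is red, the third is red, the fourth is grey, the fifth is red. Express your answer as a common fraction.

Multiply the conditional probability of each draw in order, without replacement, so each draw removes one from its color and from the total.
P = (6/15) · (5/14) · (4/13) · (9/12) · (3/11) = 9/1001 ≈ 0.0090.

9/1001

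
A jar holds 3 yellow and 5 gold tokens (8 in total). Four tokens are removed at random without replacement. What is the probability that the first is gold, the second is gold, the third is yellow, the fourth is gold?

Multiply the conditional probability of each draw in order, without replacement, so each draw removes one from its color and from the total.
P = (5/8) · (4/7) · (3/6) · (3/5) = 3/28 ≈ 0.1071.

3/28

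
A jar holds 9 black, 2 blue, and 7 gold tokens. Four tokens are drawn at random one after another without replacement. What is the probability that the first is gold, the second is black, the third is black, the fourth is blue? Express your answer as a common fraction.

7/510

Multiply the conditional probability of each draw in order, without replacement, so each draw removes one from its color and from the total.
P = (7/18) · (9/17) · (8/16) · (2/15) = 7/510 ≈ 0.0137.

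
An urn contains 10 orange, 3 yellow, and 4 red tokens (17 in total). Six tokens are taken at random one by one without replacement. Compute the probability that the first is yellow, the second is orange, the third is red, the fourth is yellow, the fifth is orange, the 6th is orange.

Multiply the conditional probability of each draw in order, without replacement, so each draw removes one from its color and from the total.
P = (3/17) · (10/16) · (4/15) · (2/14) · (9/13) · (8/12) = 3/1547 ≈ 0.0019.

3/1547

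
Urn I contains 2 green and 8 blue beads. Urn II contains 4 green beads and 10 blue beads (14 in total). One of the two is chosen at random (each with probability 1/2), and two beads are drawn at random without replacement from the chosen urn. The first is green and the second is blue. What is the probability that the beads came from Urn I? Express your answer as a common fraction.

P(E | Urn I) = 8/45; P(E | Urn II) = 20/91.
P(E) = 1/2·8/45 + 1/2·20/91 = 814/4095.
By Bayes' rule, P(Urn I | E) = 4/45 / 814/4095 = 182/407 ≈ 0.4472.

182/407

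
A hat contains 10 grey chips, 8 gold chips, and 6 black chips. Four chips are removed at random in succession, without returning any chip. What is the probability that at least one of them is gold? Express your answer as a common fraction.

Use the complement: P(at least one gold) = 1 − P(no gold).
P(none) = C(16,4)/C(24,4) = 1820/10626.
So P = 1 − 1820/10626 = 629/759 ≈ 0.8287.

629/759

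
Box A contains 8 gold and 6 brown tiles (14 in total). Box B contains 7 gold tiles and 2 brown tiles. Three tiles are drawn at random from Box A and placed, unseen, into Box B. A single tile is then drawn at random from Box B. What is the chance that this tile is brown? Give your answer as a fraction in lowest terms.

23/84

Condition on how many of the transferred tiles are brown (from Box A: 6 brown of 14; then Box B has 12 total).
  0 brown: C(6,0)C(8,3)/C(14,3) = 2/13; then P = 2/12
  1 brown: C(6,1)C(8,2)/C(14,3) = 6/13; then P = 3/12
  2 brown: C(6,2)C(8,1)/C(14,3) = 30/91; then P = 4/12
  3 brown: C(6,3)C(8,0)/C(14,3) = 5/91; then P = 5/12
P(brown from Box B) = 23/84 ≈ 0.2738.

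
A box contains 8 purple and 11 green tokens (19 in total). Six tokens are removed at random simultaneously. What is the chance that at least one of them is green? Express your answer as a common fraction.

Use the complement: P(at least one green) = 1 − P(no green).
P(none) = C(8,6)/C(19,6) = 28/27132.
So P = 1 − 28/27132 = 968/969 ≈ 0.9990.

968/969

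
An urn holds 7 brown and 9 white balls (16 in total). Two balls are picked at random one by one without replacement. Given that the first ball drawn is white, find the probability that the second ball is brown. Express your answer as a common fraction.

After removing 1 white, the urn has 7 brown out of 15 remaining.
P(second is brown | given) = 7/15 ≈ 0.4667.

7/15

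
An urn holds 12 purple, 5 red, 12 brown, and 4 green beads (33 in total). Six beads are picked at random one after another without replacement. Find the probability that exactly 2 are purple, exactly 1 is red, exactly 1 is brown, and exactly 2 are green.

Unordered draws without replacement: count favorable combinations over C(33,6).
Favorable = C(12,2) · C(5,1) · C(12,1) · C(4,2) = 23760; total = C(33,6) = 1107568.
P = 23760/1107568 = 135/6293 ≈ 0.0215.

135/6293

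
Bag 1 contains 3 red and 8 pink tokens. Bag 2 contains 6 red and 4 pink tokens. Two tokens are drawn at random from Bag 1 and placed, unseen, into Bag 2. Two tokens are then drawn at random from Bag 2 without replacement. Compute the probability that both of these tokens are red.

168/605

Condition on how many of the transferred tokens are red (from Bag 1: 3 red of 11; then Bag 2 has 12 total).
  0 red: C(3,0)C(8,2)/C(11,2) = 28/55; then P = C(6,2)/C(12,2) = 5/22
  1 red: C(3,1)C(8,1)/C(11,2) = 24/55; then P = C(7,2)/C(12,2) = 7/22
  2 red: C(3,2)C(8,0)/C(11,2) = 3/55; then P = C(8,2)/C(12,2) = 14/33
P(both red) = 168/605 ≈ 0.2777.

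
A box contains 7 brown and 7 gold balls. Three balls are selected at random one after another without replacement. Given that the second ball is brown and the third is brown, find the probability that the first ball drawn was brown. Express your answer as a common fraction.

5/12

P(first=brown and the second ball is brown and the third is brown) = (7/14)·(6/13)·(5/12) = 5/52.
P(E) = Σ over first color = 5/52 + 7/52 = 3/13.
By Bayes, P(first=brown | E) = 5/52 / 3/13 = 5/12 ≈ 0.4167.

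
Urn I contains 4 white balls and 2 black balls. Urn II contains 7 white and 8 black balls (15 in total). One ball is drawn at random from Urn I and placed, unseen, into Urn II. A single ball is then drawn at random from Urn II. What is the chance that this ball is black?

Condition on how many of the transferred balls are black (from Urn I: 2 black of 6; then Urn II has 16 total).
  0 black: C(2,0)C(4,1)/C(6,1) = 2/3; then P = 8/16
  1 black: C(2,1)C(4,0)/C(6,1) = 1/3; then P = 9/16
P(black from Urn II) = 25/48 ≈ 0.5208.

25/48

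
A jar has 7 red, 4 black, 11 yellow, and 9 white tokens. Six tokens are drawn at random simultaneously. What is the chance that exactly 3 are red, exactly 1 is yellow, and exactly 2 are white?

Unordered draws without replacement: count favorable combinations over C(31,6).
Favorable = C(7,3) · C(4,0) · C(11,1) · C(9,2) = 13860; total = C(31,6) = 736281.
P = 13860/736281 = 220/11687 ≈ 0.0188.

220/11687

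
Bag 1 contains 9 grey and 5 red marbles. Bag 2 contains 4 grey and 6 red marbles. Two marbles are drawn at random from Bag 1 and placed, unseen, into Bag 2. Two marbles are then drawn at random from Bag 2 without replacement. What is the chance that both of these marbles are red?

Condition on how many of the transferred marbles are red (from Bag 1: 5 red of 14; then Bag 2 has 12 total).
  0 red: C(5,0)C(9,2)/C(14,2) = 36/91; then P = C(6,2)/C(12,2) = 5/22
  1 red: C(5,1)C(9,1)/C(14,2) = 45/91; then P = C(7,2)/C(12,2) = 7/22
  2 red: C(5,2)C(9,0)/C(14,2) = 10/91; then P = C(8,2)/C(12,2) = 14/33
P(both red) = 1765/6006 ≈ 0.2939.

1765/6006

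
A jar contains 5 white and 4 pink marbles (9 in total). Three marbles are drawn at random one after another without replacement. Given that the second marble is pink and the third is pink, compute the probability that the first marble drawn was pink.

P(first=pink and the second marble is pink and the third is pink) = (4/9)·(3/8)·(2/7) = 1/21.
P(E) = Σ over first color = 5/42 + 1/21 = 1/6.
By Bayes, P(first=pink | E) = 1/21 / 1/6 = 2/7 ≈ 0.2857.

2/7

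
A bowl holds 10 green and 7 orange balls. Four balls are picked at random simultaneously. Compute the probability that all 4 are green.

Unordered draws without replacement: count favorable combinations over C(17,4).
Favorable = C(10,4) · C(7,0) = 210; total = C(17,4) = 2380.
P = 210/2380 = 3/34 ≈ 0.0882.

3/34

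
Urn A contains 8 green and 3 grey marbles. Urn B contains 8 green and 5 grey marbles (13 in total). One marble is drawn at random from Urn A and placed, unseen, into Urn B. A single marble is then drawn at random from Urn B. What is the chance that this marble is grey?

Condition on how many of the transferred marbles are grey (from Urn A: 3 grey of 11; then Urn B has 14 total).
  0 grey: C(3,0)C(8,1)/C(11,1) = 8/11; then P = 5/14
  1 grey: C(3,1)C(8,0)/C(11,1) = 3/11; then P = 6/14
P(grey from Urn B) = 29/77 ≈ 0.3766.

29/77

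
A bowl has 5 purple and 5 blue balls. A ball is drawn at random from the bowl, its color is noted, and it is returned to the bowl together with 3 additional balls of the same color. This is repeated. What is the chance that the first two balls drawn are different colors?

5/13

Either purple then blue, or blue then purple; after the first draw the total is 13.
P = (5/10)·(5/13) + (5/10)·(5/13) = 5/13 ≈ 0.3846.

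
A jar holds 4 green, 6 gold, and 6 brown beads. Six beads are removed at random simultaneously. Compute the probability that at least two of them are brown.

Sum the hypergeometric tail for j = 2,…,6 brown beads.
Favorable = C(6,2)·C(10,4) + C(6,3)·C(10,3) + C(6,4)·C(10,2) + C(6,5)·C(10,1) + C(6,6)·C(10,0) = 6286; total = C(16,6) = 8008.
P = 6286/8008 = 449/572 ≈ 0.7850.

449/572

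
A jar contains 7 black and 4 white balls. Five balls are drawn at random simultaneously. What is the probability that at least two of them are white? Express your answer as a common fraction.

Sum the hypergeometric tail for j = 2,…,4 white balls.
Favorable = C(4,2)·C(7,3) + C(4,3)·C(7,2) + C(4,4)·C(7,1) = 301; total = C(11,5) = 462.
P = 301/462 = 43/66 ≈ 0.6515.

43/66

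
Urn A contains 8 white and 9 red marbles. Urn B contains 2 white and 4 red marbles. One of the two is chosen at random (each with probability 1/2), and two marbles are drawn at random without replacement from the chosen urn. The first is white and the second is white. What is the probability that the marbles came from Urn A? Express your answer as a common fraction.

P(E | Urn A) = 7/34; P(E | Urn B) = 1/15.
P(E) = 1/2·7/34 + 1/2·1/15 = 139/1020.
By Bayes' rule, P(Urn A | E) = 7/68 / 139/1020 = 105/139 ≈ 0.7554.

105/139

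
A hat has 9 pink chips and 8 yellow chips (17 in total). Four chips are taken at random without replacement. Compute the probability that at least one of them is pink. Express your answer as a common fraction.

Use the complement: P(at least one pink) = 1 − P(no pink).
P(none) = C(8,4)/C(17,4) = 70/2380.
So P = 1 − 70/2380 = 33/34 ≈ 0.9706.

33/34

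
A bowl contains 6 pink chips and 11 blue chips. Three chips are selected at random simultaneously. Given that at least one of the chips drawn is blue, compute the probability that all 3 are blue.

1/4

P(all 3 blue) = C(11,3)/C(17,3) = 33/136; P(at least one blue) = 1 − C(6,3)/C(17,3) = 33/34.
Since 'all 3 blue' ⊆ 'at least one blue', P(all 3 | at least one) = 33/136 / 33/34 = 1/4 ≈ 0.2500.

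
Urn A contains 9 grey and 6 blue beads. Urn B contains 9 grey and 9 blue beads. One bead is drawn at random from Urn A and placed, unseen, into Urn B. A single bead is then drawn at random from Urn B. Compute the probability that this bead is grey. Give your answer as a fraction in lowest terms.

48/95

Condition on how many of the transferred beads are grey (from Urn A: 9 grey of 15; then Urn B has 19 total).
  0 grey: C(9,0)C(6,1)/C(15,1) = 2/5; then P = 9/19
  1 grey: C(9,1)C(6,0)/C(15,1) = 3/5; then P = 10/19
P(grey from Urn B) = 48/95 ≈ 0.5053.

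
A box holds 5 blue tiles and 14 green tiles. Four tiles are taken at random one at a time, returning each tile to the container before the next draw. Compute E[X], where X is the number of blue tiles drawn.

20/19

By linearity of expectation, E[X] = Σ P(draw i is blue); each independent draw has P(blue) = 5/19.
E[X] = 4 · 5/19 = 20/19 ≈ 1.0526.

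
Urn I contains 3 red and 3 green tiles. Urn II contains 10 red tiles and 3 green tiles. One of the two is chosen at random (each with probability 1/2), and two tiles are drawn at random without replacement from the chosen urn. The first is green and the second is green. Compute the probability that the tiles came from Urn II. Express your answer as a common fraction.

P(E | Urn I) = 1/5; P(E | Urn II) = 1/26.
P(E) = 1/2·1/5 + 1/2·1/26 = 31/260.
By Bayes' rule, P(Urn II | E) = 1/52 / 31/260 = 5/31 ≈ 0.1613.

5/31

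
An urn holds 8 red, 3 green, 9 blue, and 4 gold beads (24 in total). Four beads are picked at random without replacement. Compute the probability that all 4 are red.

5/759

Unordered draws without replacement: count favorable combinations over C(24,4).
Favorable = C(8,4) · C(3,0) · C(9,0) · C(4,0) = 70; total = C(24,4) = 10626.
P = 70/10626 = 5/759 ≈ 0.0066.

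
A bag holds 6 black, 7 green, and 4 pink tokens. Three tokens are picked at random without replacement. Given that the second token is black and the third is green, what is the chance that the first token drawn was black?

1/3

P(first=black and the second token is black and the third is green) = (6/17)·(5/16)·(7/15) = 7/136.
P(E) = Σ over first color = 7/136 + 21/340 + 7/170 = 21/136.
By Bayes, P(first=black | E) = 7/136 / 21/136 = 1/3 ≈ 0.3333.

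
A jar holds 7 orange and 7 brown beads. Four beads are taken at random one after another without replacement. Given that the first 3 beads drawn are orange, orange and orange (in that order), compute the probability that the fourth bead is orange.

After removing 3 orange, the jar has 4 orange out of 11 remaining.
P(fourth is orange | given) = 4/11 ≈ 0.3636.

4/11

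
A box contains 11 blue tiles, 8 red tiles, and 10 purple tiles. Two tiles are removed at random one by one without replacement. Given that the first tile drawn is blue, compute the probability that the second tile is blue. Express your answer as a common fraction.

After removing 1 blue, the box has 10 blue out of 28 remaining.
P(second is blue | given) = 10/28 = 5/14 ≈ 0.3571.

5/14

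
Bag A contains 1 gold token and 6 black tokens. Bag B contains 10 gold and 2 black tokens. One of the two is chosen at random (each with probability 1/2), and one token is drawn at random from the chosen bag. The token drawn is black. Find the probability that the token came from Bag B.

7/43

P(black | Bag A) = 6/7; P(black | Bag B) = 1/6.
P(black) = 1/2·6/7 + 1/2·1/6 = 43/84.
By Bayes' rule, P(Bag B | black) = 1/12 / 43/84 = 7/43 ≈ 0.1628.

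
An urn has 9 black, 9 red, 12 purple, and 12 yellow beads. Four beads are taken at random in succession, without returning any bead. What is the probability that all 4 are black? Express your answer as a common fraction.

3/2665

Unordered draws without replacement: count favorable combinations over C(42,4).
Favorable = C(9,4) · C(9,0) · C(12,0) · C(12,0) = 126; total = C(42,4) = 111930.
P = 126/111930 = 3/2665 ≈ 0.0011.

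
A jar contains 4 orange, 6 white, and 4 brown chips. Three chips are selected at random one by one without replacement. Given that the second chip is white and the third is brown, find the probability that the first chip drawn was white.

P(first=white and the second chip is white and the third is brown) = (6/14)·(5/13)·(4/12) = 5/91.
P(E) = Σ over first color = 4/91 + 5/91 + 3/91 = 12/91.
By Bayes, P(first=white | E) = 5/91 / 12/91 = 5/12 ≈ 0.4167.

5/12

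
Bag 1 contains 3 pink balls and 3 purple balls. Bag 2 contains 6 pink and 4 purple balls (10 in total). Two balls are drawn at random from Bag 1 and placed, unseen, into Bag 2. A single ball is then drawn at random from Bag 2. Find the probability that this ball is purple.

Condition on how many of the transferred balls are purple (from Bag 1: 3 purple of 6; then Bag 2 has 12 total).
  0 purple: C(3,0)C(3,2)/C(6,2) = 1/5; then P = 4/12
  1 purple: C(3,1)C(3,1)/C(6,2) = 3/5; then P = 5/12
  2 purple: C(3,2)C(3,0)/C(6,2) = 1/5; then P = 6/12
P(purple from Bag 2) = 5/12 ≈ 0.4167.

5/12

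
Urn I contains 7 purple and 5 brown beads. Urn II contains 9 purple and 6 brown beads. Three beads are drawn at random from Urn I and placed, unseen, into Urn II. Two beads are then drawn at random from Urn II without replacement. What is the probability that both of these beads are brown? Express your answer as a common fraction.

505/3366

Condition on how many of the transferred beads are brown (from Urn I: 5 brown of 12; then Urn II has 18 total).
  0 brown: C(5,0)C(7,3)/C(12,3) = 7/44; then P = C(6,2)/C(18,2) = 5/51
  1 brown: C(5,1)C(7,2)/C(12,3) = 21/44; then P = C(7,2)/C(18,2) = 7/51
  2 brown: C(5,2)C(7,1)/C(12,3) = 7/22; then P = C(8,2)/C(18,2) = 28/153
  3 brown: C(5,3)C(7,0)/C(12,3) = 1/22; then P = C(9,2)/C(18,2) = 4/17
P(both brown) = 505/3366 ≈ 0.1500.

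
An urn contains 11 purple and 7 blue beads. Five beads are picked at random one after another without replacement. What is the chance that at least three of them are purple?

99/136

Sum the hypergeometric tail for j = 3,…,5 purple beads.
Favorable = C(11,3)·C(7,2) + C(11,4)·C(7,1) + C(11,5)·C(7,0) = 6237; total = C(18,5) = 8568.
P = 6237/8568 = 99/136 ≈ 0.7279.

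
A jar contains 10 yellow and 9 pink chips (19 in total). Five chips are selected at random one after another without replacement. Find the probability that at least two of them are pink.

31/38

Sum the hypergeometric tail for j = 2,…,5 pink chips.
Favorable = C(9,2)·C(10,3) + C(9,3)·C(10,2) + C(9,4)·C(10,1) + C(9,5)·C(10,0) = 9486; total = C(19,5) = 11628.
P = 9486/11628 = 31/38 ≈ 0.8158.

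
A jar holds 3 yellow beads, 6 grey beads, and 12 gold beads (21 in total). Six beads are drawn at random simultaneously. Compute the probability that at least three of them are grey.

769/3876

Sum the hypergeometric tail for j = 3,…,6 grey beads.
Favorable = C(6,3)·C(15,3) + C(6,4)·C(15,2) + C(6,5)·C(15,1) + C(6,6)·C(15,0) = 10766; total = C(21,6) = 54264.
P = 10766/54264 = 769/3876 ≈ 0.1984.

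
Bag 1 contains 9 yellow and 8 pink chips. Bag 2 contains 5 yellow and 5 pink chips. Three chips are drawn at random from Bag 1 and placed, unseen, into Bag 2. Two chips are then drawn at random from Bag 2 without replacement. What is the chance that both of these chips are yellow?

49/204

Condition on how many of the transferred chips are yellow (from Bag 1: 9 yellow of 17; then Bag 2 has 13 total).
  0 yellow: C(9,0)C(8,3)/C(17,3) = 7/85; then P = C(5,2)/C(13,2) = 5/39
  1 yellow: C(9,1)C(8,2)/C(17,3) = 63/170; then P = C(6,2)/C(13,2) = 5/26
  2 yellow: C(9,2)C(8,1)/C(17,3) = 36/85; then P = C(7,2)/C(13,2) = 7/26
  3 yellow: C(9,3)C(8,0)/C(17,3) = 21/170; then P = C(8,2)/C(13,2) = 14/39
P(both yellow) = 49/204 ≈ 0.2402.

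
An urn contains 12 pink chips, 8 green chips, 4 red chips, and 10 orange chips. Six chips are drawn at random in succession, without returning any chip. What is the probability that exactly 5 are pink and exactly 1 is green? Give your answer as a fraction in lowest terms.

72/15283

Unordered draws without replacement: count favorable combinations over C(34,6).
Favorable = C(12,5) · C(8,1) · C(4,0) · C(10,0) = 6336; total = C(34,6) = 1344904.
P = 6336/1344904 = 72/15283 ≈ 0.0047.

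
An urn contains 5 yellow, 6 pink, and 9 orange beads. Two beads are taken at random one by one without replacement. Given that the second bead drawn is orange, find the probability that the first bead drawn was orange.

P(first=orange and the second bead drawn is orange) = (9/20)·(8/19) = 18/95.
P(the second bead drawn is orange) = Σ over first color = 9/76 + 27/190 + 18/95 = 9/20.
By Bayes, P(first=orange | the second bead drawn is orange) = 18/95 / 9/20 = 8/19 ≈ 0.4211.

8/19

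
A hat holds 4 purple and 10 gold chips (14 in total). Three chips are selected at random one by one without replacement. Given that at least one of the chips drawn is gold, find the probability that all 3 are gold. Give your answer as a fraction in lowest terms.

P(all 3 gold) = C(10,3)/C(14,3) = 30/91; P(at least one gold) = 1 − C(4,3)/C(14,3) = 90/91.
Since 'all 3 gold' ⊆ 'at least one gold', P(all 3 | at least one) = 30/91 / 90/91 = 1/3 ≈ 0.3333.

1/3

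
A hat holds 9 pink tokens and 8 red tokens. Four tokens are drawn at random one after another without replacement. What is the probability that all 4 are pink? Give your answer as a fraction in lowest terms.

Unordered draws without replacement: count favorable combinations over C(17,4).
Favorable = C(9,4) · C(8,0) = 126; total = C(17,4) = 2380.
P = 126/2380 = 9/170 ≈ 0.0529.

9/170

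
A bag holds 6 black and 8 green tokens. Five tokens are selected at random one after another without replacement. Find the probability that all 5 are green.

4/143

Unordered draws without replacement: count favorable combinations over C(14,5).
Favorable = C(6,0) · C(8,5) = 56; total = C(14,5) = 2002.
P = 56/2002 = 4/143 ≈ 0.0280.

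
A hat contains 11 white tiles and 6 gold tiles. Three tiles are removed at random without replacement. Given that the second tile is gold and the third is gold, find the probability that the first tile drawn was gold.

4/15

P(first=gold and the second tile is gold and the third is gold) = (6/17)·(5/16)·(4/15) = 1/34.
P(E) = Σ over first color = 11/136 + 1/34 = 15/136.
By Bayes, P(first=gold | E) = 1/34 / 15/136 = 4/15 ≈ 0.2667.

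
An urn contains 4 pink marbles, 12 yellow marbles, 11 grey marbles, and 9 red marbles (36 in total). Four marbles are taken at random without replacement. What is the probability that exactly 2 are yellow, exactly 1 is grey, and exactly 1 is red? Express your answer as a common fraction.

66/595

Unordered draws without replacement: count favorable combinations over C(36,4).
Favorable = C(4,0) · C(12,2) · C(11,1) · C(9,1) = 6534; total = C(36,4) = 58905.
P = 6534/58905 = 66/595 ≈ 0.1109.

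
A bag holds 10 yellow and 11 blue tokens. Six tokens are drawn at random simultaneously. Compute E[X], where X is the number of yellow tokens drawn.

By linearity of expectation, E[X] = Σ P(draw i is yellow); by symmetry each draw (even without replacement) has P(yellow) = 10/21.
E[X] = 6 · 10/21 = 20/7 ≈ 2.8571.

20/7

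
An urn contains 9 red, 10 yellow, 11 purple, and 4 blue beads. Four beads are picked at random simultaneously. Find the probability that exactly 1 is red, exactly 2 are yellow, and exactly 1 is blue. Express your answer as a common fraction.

405/11594

Unordered draws without replacement: count favorable combinations over C(34,4).
Favorable = C(9,1) · C(10,2) · C(11,0) · C(4,1) = 1620; total = C(34,4) = 46376.
P = 1620/46376 = 405/11594 ≈ 0.0349.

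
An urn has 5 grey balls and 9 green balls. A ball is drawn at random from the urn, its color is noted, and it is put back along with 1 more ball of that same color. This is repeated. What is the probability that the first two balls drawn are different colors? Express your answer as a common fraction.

3/7

Either grey then green, or green then grey; after the first draw the total is 15.
P = (5/14)·(9/15) + (9/14)·(5/15) = 3/7 ≈ 0.4286.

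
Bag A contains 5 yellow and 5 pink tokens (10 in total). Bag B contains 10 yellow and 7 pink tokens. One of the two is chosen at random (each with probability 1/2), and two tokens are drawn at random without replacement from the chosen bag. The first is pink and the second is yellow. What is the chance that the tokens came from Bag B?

63/131

P(E | Bag A) = 5/18; P(E | Bag B) = 35/136.
P(E) = 1/2·5/18 + 1/2·35/136 = 655/2448.
By Bayes' rule, P(Bag B | E) = 35/272 / 655/2448 = 63/131 ≈ 0.4809.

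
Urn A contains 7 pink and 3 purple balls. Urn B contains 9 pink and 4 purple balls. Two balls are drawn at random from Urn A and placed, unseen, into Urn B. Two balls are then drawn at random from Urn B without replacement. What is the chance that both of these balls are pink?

736/1575

Condition on how many of the transferred balls are pink (from Urn A: 7 pink of 10; then Urn B has 15 total).
  0 pink: C(7,0)C(3,2)/C(10,2) = 1/15; then P = C(9,2)/C(15,2) = 12/35
  1 pink: C(7,1)C(3,1)/C(10,2) = 7/15; then P = C(10,2)/C(15,2) = 3/7
  2 pink: C(7,2)C(3,0)/C(10,2) = 7/15; then P = C(11,2)/C(15,2) = 11/21
P(both pink) = 736/1575 ≈ 0.4673.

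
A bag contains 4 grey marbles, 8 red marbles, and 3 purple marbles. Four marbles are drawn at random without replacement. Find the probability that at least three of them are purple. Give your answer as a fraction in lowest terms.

4/455

Sum the hypergeometric tail for j = 3,…,3 purple marbles.
Favorable = C(3,3)·C(12,1) = 12; total = C(15,4) = 1365.
P = 12/1365 = 4/455 ≈ 0.0088.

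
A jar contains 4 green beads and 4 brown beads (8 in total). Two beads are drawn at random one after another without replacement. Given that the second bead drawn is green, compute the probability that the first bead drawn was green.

P(first=green and the second bead drawn is green) = (4/8)·(3/7) = 3/14.
P(the second bead drawn is green) = Σ over first color = 3/14 + 2/7 = 1/2.
By Bayes, P(first=green | the second bead drawn is green) = 3/14 / 1/2 = 3/7 ≈ 0.4286.

3/7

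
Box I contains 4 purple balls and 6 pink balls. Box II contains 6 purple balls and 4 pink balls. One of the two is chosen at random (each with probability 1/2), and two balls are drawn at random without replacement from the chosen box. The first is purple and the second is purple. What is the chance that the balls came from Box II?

5/7

P(E | Box I) = 2/15; P(E | Box II) = 1/3.
P(E) = 1/2·2/15 + 1/2·1/3 = 7/30.
By Bayes' rule, P(Box II | E) = 1/6 / 7/30 = 5/7 ≈ 0.7143.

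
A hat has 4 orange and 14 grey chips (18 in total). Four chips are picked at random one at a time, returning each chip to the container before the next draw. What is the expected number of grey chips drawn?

28/9

By linearity of expectation, E[X] = Σ P(draw i is grey); each independent draw has P(grey) = 14/18.
E[X] = 4 · 14/18 = 28/9 ≈ 3.1111.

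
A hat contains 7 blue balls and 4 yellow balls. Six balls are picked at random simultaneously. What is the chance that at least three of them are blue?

21/22

Sum the hypergeometric tail for j = 3,…,6 blue balls.
Favorable = C(7,3)·C(4,3) + C(7,4)·C(4,2) + C(7,5)·C(4,1) + C(7,6)·C(4,0) = 441; total = C(11,6) = 462.
P = 441/462 = 21/22 ≈ 0.9545.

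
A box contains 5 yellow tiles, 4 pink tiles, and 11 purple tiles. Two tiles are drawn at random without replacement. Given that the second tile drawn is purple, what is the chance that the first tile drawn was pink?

P(first=pink and the second tile drawn is purple) = (4/20)·(11/19) = 11/95.
P(the second tile drawn is purple) = Σ over first color = 11/76 + 11/95 + 11/38 = 11/20.
By Bayes, P(first=pink | the second tile drawn is purple) = 11/95 / 11/20 = 4/19 ≈ 0.2105.

4/19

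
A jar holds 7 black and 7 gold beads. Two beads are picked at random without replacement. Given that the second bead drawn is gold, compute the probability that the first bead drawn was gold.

6/13

P(first=gold and the second bead drawn is gold) = (7/14)·(6/13) = 3/13.
P(the second bead drawn is gold) = Σ over first color = 7/26 + 3/13 = 1/2.
By Bayes, P(first=gold | the second bead drawn is gold) = 3/13 / 1/2 = 6/13 ≈ 0.4615.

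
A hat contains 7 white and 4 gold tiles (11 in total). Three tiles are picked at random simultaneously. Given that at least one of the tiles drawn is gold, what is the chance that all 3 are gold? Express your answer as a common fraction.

P(all 3 gold) = C(4,3)/C(11,3) = 4/165; P(at least one gold) = 1 − C(7,3)/C(11,3) = 26/33.
Since 'all 3 gold' ⊆ 'at least one gold', P(all 3 | at least one) = 4/165 / 26/33 = 2/65 ≈ 0.0308.

2/65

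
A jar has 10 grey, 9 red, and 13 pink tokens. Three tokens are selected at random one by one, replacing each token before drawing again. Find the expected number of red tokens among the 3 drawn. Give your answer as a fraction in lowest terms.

By linearity of expectation, E[X] = Σ P(draw i is red); each independent draw has P(red) = 9/32.
E[X] = 3 · 9/32 = 27/32 ≈ 0.8438.

27/32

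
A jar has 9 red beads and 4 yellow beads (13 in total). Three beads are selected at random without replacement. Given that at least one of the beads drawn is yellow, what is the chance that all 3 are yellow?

2/101

P(all 3 yellow) = C(4,3)/C(13,3) = 2/143; P(at least one yellow) = 1 − C(9,3)/C(13,3) = 101/143.
Since 'all 3 yellow' ⊆ 'at least one yellow', P(all 3 | at least one) = 2/143 / 101/143 = 2/101 ≈ 0.0198.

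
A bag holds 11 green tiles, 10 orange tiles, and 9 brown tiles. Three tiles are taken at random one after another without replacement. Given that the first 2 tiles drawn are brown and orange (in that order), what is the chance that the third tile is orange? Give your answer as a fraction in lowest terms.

After removing 1 orange, 1 brown, the bag has 9 orange out of 28 remaining.
P(third is orange | given) = 9/28 ≈ 0.3214.

9/28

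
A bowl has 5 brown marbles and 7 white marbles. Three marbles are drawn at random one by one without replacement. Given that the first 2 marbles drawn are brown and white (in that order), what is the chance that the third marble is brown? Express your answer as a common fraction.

After removing 1 brown, 1 white, the bowl has 4 brown out of 10 remaining.
P(third is brown | given) = 4/10 = 2/5 ≈ 0.4000.

2/5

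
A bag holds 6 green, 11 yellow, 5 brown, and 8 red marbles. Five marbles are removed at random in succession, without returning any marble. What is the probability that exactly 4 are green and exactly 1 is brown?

25/47502

Unordered draws without replacement: count favorable combinations over C(30,5).
Favorable = C(6,4) · C(11,0) · C(5,1) · C(8,0) = 75; total = C(30,5) = 142506.
P = 75/142506 = 25/47502 ≈ 0.0005.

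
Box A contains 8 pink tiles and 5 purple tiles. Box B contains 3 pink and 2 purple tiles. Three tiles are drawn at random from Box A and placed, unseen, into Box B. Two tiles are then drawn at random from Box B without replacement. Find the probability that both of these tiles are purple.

12/91

Condition on how many of the transferred tiles are purple (from Box A: 5 purple of 13; then Box B has 8 total).
  0 purple: C(5,0)C(8,3)/C(13,3) = 28/143; then P = C(2,2)/C(8,2) = 1/28
  1 purple: C(5,1)C(8,2)/C(13,3) = 70/143; then P = C(3,2)/C(8,2) = 3/28
  2 purple: C(5,2)C(8,1)/C(13,3) = 40/143; then P = C(4,2)/C(8,2) = 3/14
  3 purple: C(5,3)C(8,0)/C(13,3) = 5/143; then P = C(5,2)/C(8,2) = 5/14
P(both purple) = 12/91 ≈ 0.1319.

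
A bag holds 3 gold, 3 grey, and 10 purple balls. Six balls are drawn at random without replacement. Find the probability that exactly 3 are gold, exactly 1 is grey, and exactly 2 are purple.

Unordered draws without replacement: count favorable combinations over C(16,6).
Favorable = C(3,3) · C(3,1) · C(10,2) = 135; total = C(16,6) = 8008.
P = 135/8008 = 135/8008 ≈ 0.0169.

135/8008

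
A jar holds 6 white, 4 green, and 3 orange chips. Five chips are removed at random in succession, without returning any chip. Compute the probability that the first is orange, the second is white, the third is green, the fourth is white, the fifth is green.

1/143

Multiply the conditional probability of each draw in order, without replacement, so each draw removes one from its color and from the total.
P = (3/13) · (6/12) · (4/11) · (5/10) · (3/9) = 1/143 ≈ 0.0070.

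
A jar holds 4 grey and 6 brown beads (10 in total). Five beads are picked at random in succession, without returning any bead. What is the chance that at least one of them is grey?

Use the complement: P(at least one grey) = 1 − P(no grey).
P(none) = C(6,5)/C(10,5) = 6/252.
So P = 1 − 6/252 = 41/42 ≈ 0.9762.

41/42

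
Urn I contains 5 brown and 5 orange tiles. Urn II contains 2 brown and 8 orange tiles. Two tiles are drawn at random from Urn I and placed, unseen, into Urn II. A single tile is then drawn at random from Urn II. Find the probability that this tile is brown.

1/4

Condition on how many of the transferred tiles are brown (from Urn I: 5 brown of 10; then Urn II has 12 total).
  0 brown: C(5,0)C(5,2)/C(10,2) = 2/9; then P = 2/12
  1 brown: C(5,1)C(5,1)/C(10,2) = 5/9; then P = 3/12
  2 brown: C(5,2)C(5,0)/C(10,2) = 2/9; then P = 4/12
P(brown from Urn II) = 1/4 ≈ 0.2500.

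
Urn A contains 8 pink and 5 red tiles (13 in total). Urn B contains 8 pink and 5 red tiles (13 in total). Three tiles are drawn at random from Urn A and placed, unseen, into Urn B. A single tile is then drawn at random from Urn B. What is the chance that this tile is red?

5/13

Condition on how many of the transferred tiles are red (from Urn A: 5 red of 13; then Urn B has 16 total).
  0 red: C(5,0)C(8,3)/C(13,3) = 28/143; then P = 5/16
  1 red: C(5,1)C(8,2)/C(13,3) = 70/143; then P = 6/16
  2 red: C(5,2)C(8,1)/C(13,3) = 40/143; then P = 7/16
  3 red: C(5,3)C(8,0)/C(13,3) = 5/143; then P = 8/16
P(red from Urn B) = 5/13 ≈ 0.3846.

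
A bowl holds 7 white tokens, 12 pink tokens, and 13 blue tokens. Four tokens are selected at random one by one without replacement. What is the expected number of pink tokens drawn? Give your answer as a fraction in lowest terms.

3/2

By linearity of expectation, E[X] = Σ P(draw i is pink); by symmetry each draw (even without replacement) has P(pink) = 12/32.
E[X] = 4 · 12/32 = 3/2 ≈ 1.5000.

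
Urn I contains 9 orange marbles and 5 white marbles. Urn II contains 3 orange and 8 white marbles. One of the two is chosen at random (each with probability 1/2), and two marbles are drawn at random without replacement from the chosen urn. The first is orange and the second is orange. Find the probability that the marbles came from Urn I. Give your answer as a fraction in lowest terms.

660/751

P(E | Urn I) = 36/91; P(E | Urn II) = 3/55.
P(E) = 1/2·36/91 + 1/2·3/55 = 2253/10010.
By Bayes' rule, P(Urn I | E) = 18/91 / 2253/10010 = 660/751 ≈ 0.8788.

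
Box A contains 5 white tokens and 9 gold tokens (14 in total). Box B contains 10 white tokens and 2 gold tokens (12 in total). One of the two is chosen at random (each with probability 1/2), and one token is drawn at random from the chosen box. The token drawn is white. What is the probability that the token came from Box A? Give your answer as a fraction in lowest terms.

P(white | Box A) = 5/14; P(white | Box B) = 5/6.
P(white) = 1/2·5/14 + 1/2·5/6 = 25/42.
By Bayes' rule, P(Box A | white) = 5/28 / 25/42 = 3/10 ≈ 0.3000.

3/10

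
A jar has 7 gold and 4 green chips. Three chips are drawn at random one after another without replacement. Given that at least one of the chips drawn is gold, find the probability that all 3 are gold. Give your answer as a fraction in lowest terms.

5/23

P(all 3 gold) = C(7,3)/C(11,3) = 7/33; P(at least one gold) = 1 − C(4,3)/C(11,3) = 161/165.
Since 'all 3 gold' ⊆ 'at least one gold', P(all 3 | at least one) = 7/33 / 161/165 = 5/23 ≈ 0.2174.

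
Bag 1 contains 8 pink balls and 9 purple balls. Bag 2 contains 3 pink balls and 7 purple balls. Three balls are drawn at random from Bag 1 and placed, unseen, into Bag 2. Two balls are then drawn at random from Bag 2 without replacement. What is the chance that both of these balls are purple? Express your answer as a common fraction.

Condition on how many of the transferred balls are purple (from Bag 1: 9 purple of 17; then Bag 2 has 13 total).
  0 purple: C(9,0)C(8,3)/C(17,3) = 7/85; then P = C(7,2)/C(13,2) = 7/26
  1 purple: C(9,1)C(8,2)/C(17,3) = 63/170; then P = C(8,2)/C(13,2) = 14/39
  2 purple: C(9,2)C(8,1)/C(17,3) = 36/85; then P = C(9,2)/C(13,2) = 6/13
  3 purple: C(9,3)C(8,0)/C(17,3) = 21/170; then P = C(10,2)/C(13,2) = 15/26
P(both purple) = 373/884 ≈ 0.4219.

373/884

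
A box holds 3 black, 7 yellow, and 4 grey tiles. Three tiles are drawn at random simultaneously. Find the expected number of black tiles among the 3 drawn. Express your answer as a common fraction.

By linearity of expectation, E[X] = Σ P(draw i is black); by symmetry each draw (even without replacement) has P(black) = 3/14.
E[X] = 3 · 3/14 = 9/14 ≈ 0.6429.

9/14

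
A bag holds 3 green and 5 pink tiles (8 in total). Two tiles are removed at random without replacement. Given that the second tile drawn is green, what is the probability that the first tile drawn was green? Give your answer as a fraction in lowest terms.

P(first=green and the second tile drawn is green) = (3/8)·(2/7) = 3/28.
P(the second tile drawn is green) = Σ over first color = 3/28 + 15/56 = 3/8.
By Bayes, P(first=green | the second tile drawn is green) = 3/28 / 3/8 = 2/7 ≈ 0.2857.

2/7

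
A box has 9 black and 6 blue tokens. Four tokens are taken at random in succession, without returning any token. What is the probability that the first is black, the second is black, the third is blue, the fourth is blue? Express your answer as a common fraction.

Multiply the conditional probability of each draw in order, without replacement, so each draw removes one from its color and from the total.
P = (9/15) · (8/14) · (6/13) · (5/12) = 6/91 ≈ 0.0659.

6/91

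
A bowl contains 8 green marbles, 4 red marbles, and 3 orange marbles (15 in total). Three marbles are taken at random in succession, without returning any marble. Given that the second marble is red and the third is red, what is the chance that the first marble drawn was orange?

3/13

P(first=orange and the second marble is red and the third is red) = (3/15)·(4/14)·(3/13) = 6/455.
P(E) = Σ over first color = 16/455 + 4/455 + 6/455 = 2/35.
By Bayes, P(first=orange | E) = 6/455 / 2/35 = 3/13 ≈ 0.2308.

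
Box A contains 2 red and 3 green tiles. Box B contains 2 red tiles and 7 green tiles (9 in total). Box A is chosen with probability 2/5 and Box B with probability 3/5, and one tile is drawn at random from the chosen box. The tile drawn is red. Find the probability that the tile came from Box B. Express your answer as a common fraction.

5/11

P(red | Box A) = 2/5; P(red | Box B) = 2/9.
P(red) = 2/5·2/5 + 3/5·2/9 = 22/75.
By Bayes' rule, P(Box B | red) = 2/15 / 22/75 = 5/11 ≈ 0.4545.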